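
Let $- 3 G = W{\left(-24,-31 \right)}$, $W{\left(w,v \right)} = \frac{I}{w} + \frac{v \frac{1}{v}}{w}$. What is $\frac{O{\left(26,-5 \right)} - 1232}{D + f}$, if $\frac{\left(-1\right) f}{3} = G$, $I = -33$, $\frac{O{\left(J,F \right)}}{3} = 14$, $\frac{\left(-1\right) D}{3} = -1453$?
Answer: $- \frac{3570}{13081} \approx -0.27291$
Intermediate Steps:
$D = 4359$ ($D = \left(-3\right) \left(-1453\right) = 4359$)
$O{\left(J,F \right)} = 42$ ($O{\left(J,F \right)} = 3 \cdot 14 = 42$)
$W{\left(w,v \right)} = - \frac{32}{w}$ ($W{\left(w,v \right)} = - \frac{33}{w} + \frac{v \frac{1}{v}}{w} = - \frac{33}{w} + 1 \frac{1}{w} = - \frac{33}{w} + \frac{1}{w} = - \frac{32}{w}$)
$G = - \frac{4}{9}$ ($G = - \frac{\left(-32\right) \frac{1}{-24}}{3} = - \frac{\left(-32\right) \left(- \frac{1}{24}\right)}{3} = \left(- \frac{1}{3}\right) \frac{4}{3} = - \frac{4}{9} \approx -0.44444$)
$f = \frac{4}{3}$ ($f = \left(-3\right) \left(- \frac{4}{9}\right) = \frac{4}{3} \approx 1.3333$)
$\frac{O{\left(26,-5 \right)} - 1232}{D + f} = \frac{42 - 1232}{4359 + \frac{4}{3}} = - \frac{1190}{\frac{13081}{3}} = \left(-1190\right) \frac{3}{13081} = - \frac{3570}{13081}$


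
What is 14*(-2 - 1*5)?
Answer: -98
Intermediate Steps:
14*(-2 - 1*5) = 14*(-2 - 5) = 14*(-7) = -98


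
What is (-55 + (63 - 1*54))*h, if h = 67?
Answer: -3082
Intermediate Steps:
(-55 + (63 - 1*54))*h = (-55 + (63 - 1*54))*67 = (-55 + (63 - 54))*67 = (-55 + 9)*67 = -46*67 = -3082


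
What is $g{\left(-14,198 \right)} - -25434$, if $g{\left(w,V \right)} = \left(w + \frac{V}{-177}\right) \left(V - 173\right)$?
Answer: $\frac{1478306}{59} \approx 25056.0$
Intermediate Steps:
$g{\left(w,V \right)} = \left(-173 + V\right) \left(w - \frac{V}{177}\right)$ ($g{\left(w,V \right)} = \left(w + V \left(- \frac{1}{177}\right)\right) \left(-173 + V\right) = \left(w - \frac{V}{177}\right) \left(-173 + V\right) = \left(-173 + V\right) \left(w - \frac{V}{177}\right)$)
$g{\left(-14,198 \right)} - -25434 = \left(\left(-173\right) \left(-14\right) - \frac{198^{2}}{177} + \frac{173}{177} \cdot 198 + 198 \left(-14\right)\right) - -25434 = \left(2422 - \frac{13068}{59} + \frac{11418}{59} - 2772\right) + 25434 = - \frac{22300}{59} + 25434 = \frac{1478306}{59}$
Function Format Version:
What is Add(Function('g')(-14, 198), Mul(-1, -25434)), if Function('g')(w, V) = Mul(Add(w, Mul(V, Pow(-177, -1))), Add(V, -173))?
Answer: Rational(1478306, 59) ≈ 25056.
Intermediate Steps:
Function('g')(w, V) = Mul(Add(-173, V), Add(w, Mul(Rational(-1, 177), V))) (Function('g')(w, V) = Mul(Add(w, Mul(V, Rational(-1, 177))), Add(-173, V)) = Mul(Add(w, Mul(Rational(-1, 177), V)), Add(-173, V)) = Mul(Add(-173, V), Add(w, Mul(Rational(-1, 177), V))))
Add(Function('g')(-14, 198), Mul(-1, -25434)) = Add(Add(Mul(-173, -14), Mul(Rational(-1, 177), Pow(198, 2)), Mul(Rational(173, 177), 198), Mul(198, -14)), Mul(-1, -25434)) = Add(Add(2422, Mul(Rational(-1, 177), 39204), Rational(11418, 59), -2772), 25434) = Add(Add(2422, Rational(-13068, 59), Rational(11418, 59), -2772), 25434) = Add(Rational(-22300, 59), 25434) = Rational(1478306, 59)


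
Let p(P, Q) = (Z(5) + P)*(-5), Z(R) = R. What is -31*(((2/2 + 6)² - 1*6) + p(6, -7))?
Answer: 372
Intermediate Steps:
p(P, Q) = -25 - 5*P (p(P, Q) = (5 + P)*(-5) = -25 - 5*P)
-31*(((2/2 + 6)² - 1*6) + p(6, -7)) = -31*(((2/2 + 6)² - 1*6) + (-25 - 5*6)) = -31*(((2*(½) + 6)² - 6) + (-25 - 30)) = -31*(((1 + 6)² - 6) - 55) = -31*((7² - 6) - 55) = -31*((49 - 6) - 55) = -31*(43 - 55) = -31*(-12) = 372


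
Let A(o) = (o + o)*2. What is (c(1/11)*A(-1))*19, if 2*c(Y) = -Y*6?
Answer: 228/11 ≈ 20.727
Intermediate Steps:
A(o) = 4*o (A(o) = (2*o)*2 = 4*o)
c(Y) = -3*Y (c(Y) = (-Y*6)/2 = (-6*Y)/2 = -3*Y)
(c(1/11)*A(-1))*19 = ((-3/11)*(4*(-1)))*19 = (-3*1/11*(-4))*19 = -3/11*(-4)*19 = (12/11)*19 = 228/11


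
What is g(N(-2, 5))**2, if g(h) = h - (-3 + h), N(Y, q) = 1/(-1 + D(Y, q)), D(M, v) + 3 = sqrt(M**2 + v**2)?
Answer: 9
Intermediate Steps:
D(M, v) = -3 + sqrt(M**2 + v**2)
N(Y, q) = 1/(-4 + sqrt(Y**2 + q**2)) (N(Y, q) = 1/(-1 + (-3 + sqrt(Y**2 + q**2))) = 1/(-4 + sqrt(Y**2 + q**2)))
g(h) = 3 (g(h) = h + (3 - h) = 3)
g(N(-2, 5))**2 = 3**2 = 9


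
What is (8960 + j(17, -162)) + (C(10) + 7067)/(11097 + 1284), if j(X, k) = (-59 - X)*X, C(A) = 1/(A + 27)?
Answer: 1170983092/152699 ≈ 7668.6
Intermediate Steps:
C(A) = 1/(27 + A)
j(X, k) = X*(-59 - X)
(8960 + j(17, -162)) + (C(10) + 7067)/(11097 + 1284) = (8960 - 1*17*(59 + 17)) + (1/(27 + 10) + 7067)/(11097 + 1284) = (8960 - 1*17*76) + (1/37 + 7067)/12381 = (8960 - 1292) + (1/37 + 7067)*(1/12381) = 7668 + (261480/37)*(1/12381) = 7668 + 87160/152699 = 1170983092/152699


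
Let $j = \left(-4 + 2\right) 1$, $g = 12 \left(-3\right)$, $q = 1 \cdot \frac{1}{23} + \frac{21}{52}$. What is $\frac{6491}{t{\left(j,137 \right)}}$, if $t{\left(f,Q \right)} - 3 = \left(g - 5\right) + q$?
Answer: $- \frac{7763236}{44913} \approx -172.85$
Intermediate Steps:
$q = \frac{535}{1196}$ ($q = 1 \cdot \frac{1}{23} + 21 \cdot \frac{1}{52} = \frac{1}{23} + \frac{21}{52} = \frac{535}{1196} \approx 0.44732$)
$g = -36$
$j = -2$ ($j = \left(-2\right) 1 = -2$)
$t{\left(f,Q \right)} = - \frac{44913}{1196}$ ($t{\left(f,Q \right)} = 3 + \left(\left(-36 - 5\right) + \frac{535}{1196}\right) = 3 + \left(-41 + \frac{535}{1196}\right) = 3 - \frac{48501}{1196} = - \frac{44913}{1196}$)
$\frac{6491}{t{\left(j,137 \right)}} = \frac{6491}{- \frac{44913}{1196}} = 6491 \left(- \frac{1196}{44913}\right) = - \frac{7763236}{44913}$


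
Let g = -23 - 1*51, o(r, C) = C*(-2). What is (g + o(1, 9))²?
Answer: 8464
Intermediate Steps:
o(r, C) = -2*C
g = -74 (g = -23 - 51 = -74)
(g + o(1, 9))² = (-74 - 2*9)² = (-74 - 18)² = (-92)² = 8464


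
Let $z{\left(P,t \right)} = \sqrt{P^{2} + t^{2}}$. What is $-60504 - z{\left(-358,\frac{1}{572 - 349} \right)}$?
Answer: $-60504 - \frac{\sqrt{6373467557}}{223} \approx -60862.0$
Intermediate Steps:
$-60504 - z{\left(-358,\frac{1}{572 - 349} \right)} = -60504 - \sqrt{\left(-358\right)^{2} + \left(\frac{1}{572 - 349}\right)^{2}} = -60504 - \sqrt{128164 + \left(\frac{1}{223}\right)^{2}} = -60504 - \sqrt{128164 + \frac{1}{49729}} = -60504 - \sqrt{\frac{6373467557}{49729}} = -60504 - \frac{\sqrt{6373467557}}{223}$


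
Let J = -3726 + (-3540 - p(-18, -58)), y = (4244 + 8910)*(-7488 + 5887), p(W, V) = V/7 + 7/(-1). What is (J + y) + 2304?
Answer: -147451505/7 ≈ -2.1065e+7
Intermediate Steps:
p(W, V) = -7 + V/7 (p(W, V) = V*(⅐) + 7*(-1) = V/7 - 7 = -7 + V/7)
y = -21059554 (y = 13154*(-1601) = -21059554)
J = -50755/7 (J = -3726 + (-3540 - (-7 + (⅐)*(-58))) = -3726 + (-3540 - (-7 - 58/7)) = -3726 + (-3540 - 1*(-107/7)) = -3726 + (-3540 + 107/7) = -3726 - 24673/7 = -50755/7 ≈ -7250.7)
(J + y) + 2304 = (-50755/7 - 21059554) + 2304 = -147467633/7 + 2304 = -147451505/7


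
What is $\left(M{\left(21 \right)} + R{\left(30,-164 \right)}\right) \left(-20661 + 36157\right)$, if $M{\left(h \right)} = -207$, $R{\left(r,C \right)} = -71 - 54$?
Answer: $-5144672$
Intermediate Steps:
$R{\left(r,C \right)} = -125$
$\left(M{\left(21 \right)} + R{\left(30,-164 \right)}\right) \left(-20661 + 36157\right) = \left(-207 - 125\right) \left(-20661 + 36157\right) = \left(-332\right) 15496 = -5144672$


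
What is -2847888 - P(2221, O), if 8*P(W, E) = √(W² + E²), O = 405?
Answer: -2847888 - √5096866/8 ≈ -2.8482e+6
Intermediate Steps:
P(W, E) = √(E² + W²)/8 (P(W, E) = √(W² + E²)/8 = √(E² + W²)/8)
-2847888 - P(2221, O) = -2847888 - √(405² + 2221²)/8 = -2847888 - √(164025 + 4932841)/8 = -2847888 - √5096866/8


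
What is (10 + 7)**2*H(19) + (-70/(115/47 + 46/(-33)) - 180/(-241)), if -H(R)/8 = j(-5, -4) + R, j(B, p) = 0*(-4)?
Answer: -17313867614/393553 ≈ -43994.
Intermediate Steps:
j(B, p) = 0
H(R) = -8*R (H(R) = -8*(0 + R) = -8*R)
(10 + 7)**2*H(19) + (-70/(115/47 + 46/(-33)) - 180/(-241)) = (10 + 7)**2*(-8*19) + (-70/(115/47 + 46/(-33)) - 180/(-241)) = 17**2*(-152) + (-70/(115*(1/47) + 46*(-1/33)) - 180*(-1/241)) = 289*(-152) + (-70/(115/47 - 46/33) + 180/241) = -43928 + (-70/1633/1551 + 180/241) = -43928 + (-70*1551/1633 + 180/241) = -43928 + (-108570/1633 + 180/241) = -43928 - 25871430/393553 = -17313867614/393553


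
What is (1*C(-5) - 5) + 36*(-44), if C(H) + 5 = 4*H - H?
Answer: -1609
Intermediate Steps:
C(H) = -5 + 3*H (C(H) = -5 + (4*H - H) = -5 + 3*H)
(1*C(-5) - 5) + 36*(-44) = (1*(-5 + 3*(-5)) - 5) + 36*(-44) = (1*(-5 - 15) - 5) - 1584 = (1*(-20) - 5) - 1584 = (-20 - 5) - 1584 = -25 - 1584 = -1609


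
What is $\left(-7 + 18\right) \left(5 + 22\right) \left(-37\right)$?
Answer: $-10989$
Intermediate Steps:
$\left(-7 + 18\right) \left(5 + 22\right) \left(-37\right) = 11 \cdot 27 \left(-37\right) = 297 \left(-37\right) = -10989$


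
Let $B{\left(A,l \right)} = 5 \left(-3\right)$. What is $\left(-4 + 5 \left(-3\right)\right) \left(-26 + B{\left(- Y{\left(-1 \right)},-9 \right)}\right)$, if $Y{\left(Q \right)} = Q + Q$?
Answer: $779$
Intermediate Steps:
$Y{\left(Q \right)} = 2 Q$
$B{\left(A,l \right)} = -15$
$\left(-4 + 5 \left(-3\right)\right) \left(-26 + B{\left(- Y{\left(-1 \right)},-9 \right)}\right) = \left(-4 + 5 \left(-3\right)\right) \left(-26 - 15\right) = \left(-4 - 15\right) \left(-41\right) = \left(-19\right) \left(-41\right) = 779$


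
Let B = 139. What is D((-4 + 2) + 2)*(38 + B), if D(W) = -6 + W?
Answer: -1062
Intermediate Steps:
D((-4 + 2) + 2)*(38 + B) = (-6 + ((-4 + 2) + 2))*(38 + 139) = (-6 + (-2 + 2))*177 = (-6 + 0)*177 = -6*177 = -1062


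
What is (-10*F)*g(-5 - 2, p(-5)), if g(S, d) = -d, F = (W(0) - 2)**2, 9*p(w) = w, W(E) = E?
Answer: -200/9 ≈ -22.222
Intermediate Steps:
p(w) = w/9
F = 4 (F = (0 - 2)**2 = (-2)**2 = 4)
(-10*F)*g(-5 - 2, p(-5)) = (-10*4)*(-(-5)/9) = -(-40)*(-5)/9 = -40*5/9 = -200/9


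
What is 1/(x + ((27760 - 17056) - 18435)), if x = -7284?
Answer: -1/15015 ≈ -6.6600e-5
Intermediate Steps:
1/(x + ((27760 - 17056) - 18435)) = 1/(-7284 + ((27760 - 17056) - 18435)) = 1/(-7284 + (10704 - 18435)) = 1/(-7284 - 7731) = 1/(-15015) = -1/15015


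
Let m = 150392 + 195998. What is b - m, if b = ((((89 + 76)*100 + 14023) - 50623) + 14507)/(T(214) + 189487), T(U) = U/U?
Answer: -65636753913/189488 ≈ -3.4639e+5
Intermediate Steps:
m = 346390
T(U) = 1
b = -5593/189488 (b = ((((89 + 76)*100 + 14023) - 50623) + 14507)/(1 + 189487) = (((165*100 + 14023) - 50623) + 14507)/189488 = (((16500 + 14023) - 50623) + 14507)*(1/189488) = ((30523 - 50623) + 14507)*(1/189488) = (-20100 + 14507)*(1/189488) = -5593*1/189488 = -5593/189488 ≈ -0.029516)
b - m = -5593/189488 - 1*346390 = -5593/189488 - 346390 = -65636753913/189488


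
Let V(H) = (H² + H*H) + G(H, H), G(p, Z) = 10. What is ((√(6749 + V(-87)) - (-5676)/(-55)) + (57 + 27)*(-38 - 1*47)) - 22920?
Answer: -150816/5 + 3*√2433 ≈ -30015.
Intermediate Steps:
V(H) = 10 + 2*H² (V(H) = (H² + H*H) + 10 = (H² + H²) + 10 = 2*H² + 10 = 10 + 2*H²)
((√(6749 + V(-87)) - (-5676)/(-55)) + (57 + 27)*(-38 - 1*47)) - 22920 = ((√(6749 + (10 + 2*(-87)²)) - (-5676)/(-55)) + (57 + 27)*(-38 - 1*47)) - 22920 = ((√(6749 + (10 + 2*7569)) - (-5676)*(-1)/55) + 84*(-38 - 47)) - 22920 = ((√(6749 + (10 + 15138)) - 1*516/5) + 84*(-85)) - 22920 = ((√(6749 + 15148) - 516/5) - 7140) - 22920 = ((√21897 - 516/5) - 7140) - 22920 = ((3*√2433 - 516/5) - 7140) - 22920 = ((-516/5 + 3*√2433) - 7140) - 22920 = (-36216/5 + 3*√2433) - 22920 = -150816/5 + 3*√2433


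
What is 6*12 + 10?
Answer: 82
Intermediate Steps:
6*12 + 10 = 72 + 10 = 82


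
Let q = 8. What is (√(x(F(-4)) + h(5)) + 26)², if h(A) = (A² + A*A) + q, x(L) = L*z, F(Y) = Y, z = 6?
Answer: (26 + √34)² ≈ 1013.2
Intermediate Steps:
x(L) = 6*L (x(L) = L*6 = 6*L)
h(A) = 8 + 2*A² (h(A) = (A² + A*A) + 8 = (A² + A²) + 8 = 2*A² + 8 = 8 + 2*A²)
(√(x(F(-4)) + h(5)) + 26)² = (√(6*(-4) + (8 + 2*5²)) + 26)² = (√(-24 + (8 + 2*25)) + 26)² = (√(-24 + (8 + 50)) + 26)² = (√(-24 + 58) + 26)² = (√34 + 26)² = (26 + √34)²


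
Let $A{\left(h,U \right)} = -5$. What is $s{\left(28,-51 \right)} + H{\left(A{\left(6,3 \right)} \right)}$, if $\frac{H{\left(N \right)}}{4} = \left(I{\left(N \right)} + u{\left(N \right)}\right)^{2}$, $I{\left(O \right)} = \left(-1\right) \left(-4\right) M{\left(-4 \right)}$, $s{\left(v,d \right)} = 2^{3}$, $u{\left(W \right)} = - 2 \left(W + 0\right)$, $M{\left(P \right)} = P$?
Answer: $152$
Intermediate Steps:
$u{\left(W \right)} = - 2 W$
$s{\left(v,d \right)} = 8$
$I{\left(O \right)} = -16$ ($I{\left(O \right)} = \left(-1\right) \left(-4\right) \left(-4\right) = 4 \left(-4\right) = -16$)
$H{\left(N \right)} = 4 \left(-16 - 2 N\right)^{2}$
$s{\left(28,-51 \right)} + H{\left(A{\left(6,3 \right)} \right)} = 8 + 16 \left(8 - 5\right)^{2} = 8 + 16 \cdot 3^{2} = 8 + 16 \cdot 9 = 8 + 144 = 152$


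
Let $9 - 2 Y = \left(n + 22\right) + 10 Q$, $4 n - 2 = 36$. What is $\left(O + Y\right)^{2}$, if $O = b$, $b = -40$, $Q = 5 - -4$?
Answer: $\frac{148225}{16} \approx 9264.1$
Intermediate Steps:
$Q = 9$ ($Q = 5 + 4 = 9$)
$n = \frac{19}{2}$ ($n = \frac{1}{2} + \frac{1}{4} \cdot 36 = \frac{1}{2} + 9 = \frac{19}{2} \approx 9.5$)
$Y = - \frac{225}{4}$ ($Y = \frac{9}{2} - \frac{\left(\frac{19}{2} + 22\right) + 10 \cdot 9}{2} = \frac{9}{2} - \frac{\frac{63}{2} + 90}{2} = \frac{9}{2} - \frac{243}{4} = - \frac{225}{4} \approx -56.25$)
$O = -40$
$\left(O + Y\right)^{2} = \left(-40 - \frac{225}{4}\right)^{2} = \left(- \frac{385}{4}\right)^{2} = \frac{148225}{16}$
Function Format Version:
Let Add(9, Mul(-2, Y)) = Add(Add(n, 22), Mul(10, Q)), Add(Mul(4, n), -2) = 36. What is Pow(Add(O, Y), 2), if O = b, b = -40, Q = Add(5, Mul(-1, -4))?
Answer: Rational(148225, 16) ≈ 9264.1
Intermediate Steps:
Q = 9 (Q = Add(5, 4) = 9)
n = Rational(19, 2) (n = Add(Rational(1, 2), Mul(Rational(1, 4), 36)) = Add(Rational(1, 2), 9) = Rational(19, 2) ≈ 9.5000)
Y = Rational(-225, 4) (Y = Add(Rational(9, 2), Mul(Rational(-1, 2), Add(Add(Rational(19, 2), 22), Mul(10, 9)))) = Add(Rational(9, 2), Mul(Rational(-1, 2), Add(Rational(63, 2), 90))) = Add(Rational(9, 2), Mul(Rational(-1, 2), Rational(243, 2))) = Add(Rational(9, 2), Rational(-243, 4)) = Rational(-225, 4) ≈ -56.250)
O = -40
Pow(Add(O, Y), 2) = Pow(Add(-40, Rational(-225, 4)), 2) = Pow(Rational(-385, 4), 2) = Rational(148225, 16)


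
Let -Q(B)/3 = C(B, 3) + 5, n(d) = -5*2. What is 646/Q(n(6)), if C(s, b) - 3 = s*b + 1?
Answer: 646/63 ≈ 10.254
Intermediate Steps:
n(d) = -10
C(s, b) = 4 + b*s (C(s, b) = 3 + (s*b + 1) = 3 + (b*s + 1) = 3 + (1 + b*s) = 4 + b*s)
Q(B) = -27 - 9*B (Q(B) = -3*((4 + 3*B) + 5) = -3*(9 + 3*B) = -27 - 9*B)
646/Q(n(6)) = 646/(-27 - 9*(-10)) = 646/(-27 + 90) = 646/63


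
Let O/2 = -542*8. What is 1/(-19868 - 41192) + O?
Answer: -529512321/61060 ≈ -8672.0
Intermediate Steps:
O = -8672 (O = 2*(-542*8) = 2*(-4336) = -8672)
1/(-19868 - 41192) + O = 1/(-19868 - 41192) - 8672 = 1/(-61060) - 8672 = -1/61060 - 8672 = -529512321/61060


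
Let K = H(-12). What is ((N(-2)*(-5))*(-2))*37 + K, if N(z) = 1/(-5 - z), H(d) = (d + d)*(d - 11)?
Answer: 1286/3 ≈ 428.67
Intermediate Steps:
H(d) = 2*d*(-11 + d) (H(d) = (2*d)*(-11 + d) = 2*d*(-11 + d))
K = 552 (K = 2*(-12)*(-11 - 12) = 2*(-12)*(-23) = 552)
((N(-2)*(-5))*(-2))*37 + K = ((-1/(5 - 2)*(-5))*(-2))*37 + 552 = ((-1/3*(-5))*(-2))*37 + 552 = ((-1*1/3*(-5))*(-2))*37 + 552 = (-1/3*(-5)*(-2))*37 + 552 = ((5/3)*(-2))*37 + 552 = -10/3*37 + 552 = -370/3 + 552 = 1286/3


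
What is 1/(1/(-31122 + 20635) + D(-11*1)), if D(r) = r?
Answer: -10487/115358 ≈ -0.090908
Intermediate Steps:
1/(1/(-31122 + 20635) + D(-11*1)) = 1/(1/(-31122 + 20635) - 11*1) = 1/(1/(-10487) - 11) = 1/(-1/10487 - 11) = 1/(-115358/10487) = -10487/115358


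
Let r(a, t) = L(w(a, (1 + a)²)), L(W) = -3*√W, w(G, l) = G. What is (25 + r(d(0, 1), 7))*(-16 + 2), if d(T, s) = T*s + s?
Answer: -308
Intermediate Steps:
d(T, s) = s + T*s
r(a, t) = -3*√a
(25 + r(d(0, 1), 7))*(-16 + 2) = (25 - 3*√(1 + 0))*(-16 + 2) = (25 - 3*√(1*1))*(-14) = (25 - 3*√1)*(-14) = (25 - 3*1)*(-14) = (25 - 3)*(-14) = 22*(-14) = -308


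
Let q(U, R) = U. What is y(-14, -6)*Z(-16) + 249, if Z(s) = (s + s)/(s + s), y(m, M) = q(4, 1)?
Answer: 253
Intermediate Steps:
y(m, M) = 4
Z(s) = 1 (Z(s) = (2*s)/((2*s)) = (2*s)*(1/(2*s)) = 1)
y(-14, -6)*Z(-16) + 249 = 4*1 + 249 = 4 + 249 = 253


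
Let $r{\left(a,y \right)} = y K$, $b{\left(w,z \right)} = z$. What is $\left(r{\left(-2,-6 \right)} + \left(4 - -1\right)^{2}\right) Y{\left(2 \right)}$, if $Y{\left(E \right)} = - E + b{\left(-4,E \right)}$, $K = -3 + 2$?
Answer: $0$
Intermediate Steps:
$K = -1$
$r{\left(a,y \right)} = - y$ ($r{\left(a,y \right)} = y \left(-1\right) = - y$)
$Y{\left(E \right)} = 0$ ($Y{\left(E \right)} = - E + E = 0$)
$\left(r{\left(-2,-6 \right)} + \left(4 - -1\right)^{2}\right) Y{\left(2 \right)} = \left(\left(-1\right) \left(-6\right) + \left(4 - -1\right)^{2}\right) 0 = \left(6 + \left(4 + 1\right)^{2}\right) 0 = \left(6 + 5^{2}\right) 0 = \left(6 + 25\right) 0 = 31 \cdot 0 = 0$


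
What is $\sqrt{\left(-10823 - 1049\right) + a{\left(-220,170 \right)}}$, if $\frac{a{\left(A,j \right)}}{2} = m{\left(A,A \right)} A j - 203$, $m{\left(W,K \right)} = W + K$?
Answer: $\sqrt{32899722} \approx 5735.8$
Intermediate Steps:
$m{\left(W,K \right)} = K + W$
$a{\left(A,j \right)} = -406 + 4 j A^{2}$ ($a{\left(A,j \right)} = 2 \left(\left(A + A\right) A j - 203\right) = 2 \left(2 A A j - 203\right) = 2 \left(2 A^{2} j - 203\right) = 2 \left(2 j A^{2} - 203\right) = 2 \left(-203 + 2 j A^{2}\right) = -406 + 4 j A^{2}$)
$\sqrt{\left(-10823 - 1049\right) + a{\left(-220,170 \right)}} = \sqrt{\left(-10823 - 1049\right) - \left(406 - 680 \left(-220\right)^{2}\right)} = \sqrt{-11872 - \left(406 - 32912000\right)} = \sqrt{-11872 + \left(-406 + 32912000\right)} = \sqrt{-11872 + 32911594} = \sqrt{32899722}$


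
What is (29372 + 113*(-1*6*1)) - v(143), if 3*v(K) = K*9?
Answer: 28265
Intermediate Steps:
v(K) = 3*K (v(K) = (K*9)/3 = (9*K)/3 = 3*K)
(29372 + 113*(-1*6*1)) - v(143) = (29372 + 113*(-1*6*1)) - 3*143 = (29372 + 113*(-6*1)) - 1*429 = (29372 + 113*(-6)) - 429 = (29372 - 678) - 429 = 28694 - 429 = 28265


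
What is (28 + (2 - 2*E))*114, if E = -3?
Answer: 4104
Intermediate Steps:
(28 + (2 - 2*E))*114 = (28 + (2 - 2*(-3)))*114 = (28 + (2 + 6))*114 = (28 + 8)*114 = 36*114 = 4104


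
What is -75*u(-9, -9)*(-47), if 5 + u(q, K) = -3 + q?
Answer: -59925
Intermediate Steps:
u(q, K) = -8 + q (u(q, K) = -5 + (-3 + q) = -8 + q)
-75*u(-9, -9)*(-47) = -75*(-8 - 9)*(-47) = -75*(-17)*(-47) = 1275*(-47) = -59925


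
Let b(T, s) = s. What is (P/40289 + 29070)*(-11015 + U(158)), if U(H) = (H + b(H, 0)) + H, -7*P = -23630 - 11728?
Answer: -87715152013632/282023 ≈ -3.1102e+8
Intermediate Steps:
P = 35358/7 (P = -(-23630 - 11728)/7 = -⅐*(-35358) = 35358/7 ≈ 5051.1)
U(H) = 2*H (U(H) = (H + 0) + H = H + H = 2*H)
(P/40289 + 29070)*(-11015 + U(158)) = ((35358/7)/40289 + 29070)*(-11015 + 2*158) = ((35358/7)*(1/40289) + 29070)*(-11015 + 316) = (35358/282023 + 29070)*(-10699) = (8198443968/282023)*(-10699) = -87715152013632/282023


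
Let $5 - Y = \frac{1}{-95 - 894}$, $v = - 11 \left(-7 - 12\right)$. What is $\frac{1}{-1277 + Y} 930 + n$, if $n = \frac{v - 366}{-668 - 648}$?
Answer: $- \frac{1012910221}{1655537212} \approx -0.61183$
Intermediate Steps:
$v = 209$ ($v = \left(-11\right) \left(-19\right) = 209$)
$n = \frac{157}{1316}$ ($n = \frac{209 - 366}{-668 - 648} = - \frac{157}{-1316} = \left(-157\right) \left(- \frac{1}{1316}\right) = \frac{157}{1316} \approx 0.1193$)
$Y = \frac{4946}{989}$ ($Y = 5 - \frac{1}{-95 - 894} = 5 - \frac{1}{-989} = 5 - - \frac{1}{989} = 5 + \frac{1}{989} = \frac{4946}{989} \approx 5.001$)
$\frac{1}{-1277 + Y} 930 + n = \frac{1}{-1277 + \frac{4946}{989}} \cdot 930 + \frac{157}{1316} = \frac{1}{- \frac{1258007}{989}} \cdot 930 + \frac{157}{1316} = \left(- \frac{989}{1258007}\right) 930 + \frac{157}{1316} = - \frac{919770}{1258007} + \frac{157}{1316} = - \frac{1012910221}{1655537212}$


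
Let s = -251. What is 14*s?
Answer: -3514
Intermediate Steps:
14*s = 14*(-251) = -3514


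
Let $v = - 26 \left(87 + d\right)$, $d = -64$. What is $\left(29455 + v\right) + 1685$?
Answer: $30542$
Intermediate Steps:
$v = -598$ ($v = - 26 \left(87 - 64\right) = \left(-26\right) 23 = -598$)
$\left(29455 + v\right) + 1685 = \left(29455 - 598\right) + 1685 = 28857 + 1685 = 30542$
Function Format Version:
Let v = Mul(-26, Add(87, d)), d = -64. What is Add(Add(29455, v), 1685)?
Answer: 30542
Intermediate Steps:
v = -598 (v = Mul(-26, Add(87, -64)) = Mul(-26, 23) = -598)
Add(Add(29455, v), 1685) = Add(Add(29455, -598), 1685) = Add(28857, 1685) = 30542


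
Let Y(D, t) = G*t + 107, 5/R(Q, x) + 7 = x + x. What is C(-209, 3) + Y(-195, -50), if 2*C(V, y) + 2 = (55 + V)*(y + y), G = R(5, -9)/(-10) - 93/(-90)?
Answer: -1226/3 ≈ -408.67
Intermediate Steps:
R(Q, x) = 5/(-7 + 2*x) (R(Q, x) = 5/(-7 + (x + x)) = 5/(-7 + 2*x))
G = 79/75 (G = (5/(-7 + 2*(-9)))/(-10) - 93/(-90) = (5/(-7 - 18))*(-1/10) - 93*(-1/90) = (5/(-25))*(-1/10) + 31/30 = (5*(-1/25))*(-1/10) + 31/30 = -1/5*(-1/10) + 31/30 = 1/50 + 31/30 = 79/75 ≈ 1.0533)
C(V, y) = -1 + y*(55 + V) (C(V, y) = -1 + ((55 + V)*(y + y))/2 = -1 + ((55 + V)*(2*y))/2 = -1 + (2*y*(55 + V))/2 = -1 + y*(55 + V))
Y(D, t) = 107 + 79*t/75 (Y(D, t) = 79*t/75 + 107 = 107 + 79*t/75)
C(-209, 3) + Y(-195, -50) = (-1 + 55*3 - 209*3) + (107 + (79/75)*(-50)) = (-1 + 165 - 627) + (107 - 158/3) = -463 + 163/3 = -1226/3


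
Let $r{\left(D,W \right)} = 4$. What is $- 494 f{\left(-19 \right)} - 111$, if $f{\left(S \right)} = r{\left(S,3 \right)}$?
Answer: $-2087$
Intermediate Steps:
$f{\left(S \right)} = 4$
$- 494 f{\left(-19 \right)} - 111 = \left(-494\right) 4 - 111 = -1976 - 111 = -2087$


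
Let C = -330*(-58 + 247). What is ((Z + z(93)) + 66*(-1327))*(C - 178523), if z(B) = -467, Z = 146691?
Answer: -14126447306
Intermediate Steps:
C = -62370 (C = -330*189 = -62370)
((Z + z(93)) + 66*(-1327))*(C - 178523) = ((146691 - 467) + 66*(-1327))*(-62370 - 178523) = (146224 - 87582)*(-240893) = 58642*(-240893) = -14126447306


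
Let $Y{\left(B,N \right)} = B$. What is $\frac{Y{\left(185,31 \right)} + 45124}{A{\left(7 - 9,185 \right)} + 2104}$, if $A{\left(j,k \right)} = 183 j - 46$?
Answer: $\frac{15103}{564} \approx 26.778$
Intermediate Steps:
$A{\left(j,k \right)} = -46 + 183 j$
$\frac{Y{\left(185,31 \right)} + 45124}{A{\left(7 - 9,185 \right)} + 2104} = \frac{185 + 45124}{\left(-46 + 183 \left(7 - 9\right)\right) + 2104} = \frac{45309}{\left(-46 + 183 \left(7 - 9\right)\right) + 2104} = \frac{45309}{\left(-46 + 183 \left(-2\right)\right) + 2104} = \frac{45309}{\left(-46 - 366\right) + 2104} = \frac{45309}{-412 + 2104} = \frac{45309}{1692} = 45309 \cdot \frac{1}{1692} = \frac{15103}{564}$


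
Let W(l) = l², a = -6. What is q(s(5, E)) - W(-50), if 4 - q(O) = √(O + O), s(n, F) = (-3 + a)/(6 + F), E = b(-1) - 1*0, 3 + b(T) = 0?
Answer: -2496 - I*√6 ≈ -2496.0 - 2.4495*I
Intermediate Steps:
b(T) = -3 (b(T) = -3 + 0 = -3)
E = -3 (E = -3 - 1*0 = -3 + 0 = -3)
s(n, F) = -9/(6 + F) (s(n, F) = (-3 - 6)/(6 + F) = -9/(6 + F))
q(O) = 4 - √2*√O (q(O) = 4 - √(O + O) = 4 - √(2*O) = 4 - √2*√O)
q(s(5, E)) - W(-50) = (4 - √2*√(-9/(6 - 3))) - 1*(-50)² = (4 - √2*√(-9/3)) - 1*2500 = (4 - √2*√(-9*⅓)) - 2500 = (4 - √2*√(-3)) - 2500 = (4 - √2*I*√3) - 2500 = (4 - I*√6) - 2500 = -2496 - I*√6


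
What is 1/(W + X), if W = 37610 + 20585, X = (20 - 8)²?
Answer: 1/58339 ≈ 1.7141e-5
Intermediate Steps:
X = 144 (X = 12² = 144)
W = 58195
1/(W + X) = 1/(58195 + 144) = 1/58339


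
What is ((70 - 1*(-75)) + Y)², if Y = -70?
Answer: 5625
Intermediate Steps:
((70 - 1*(-75)) + Y)² = ((70 - 1*(-75)) - 70)² = ((70 + 75) - 70)² = (145 - 70)² = 75² = 5625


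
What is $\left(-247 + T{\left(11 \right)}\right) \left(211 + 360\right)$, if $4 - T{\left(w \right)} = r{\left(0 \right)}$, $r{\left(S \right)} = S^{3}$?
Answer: $-138753$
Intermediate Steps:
$T{\left(w \right)} = 4$ ($T{\left(w \right)} = 4 - 0^{3} = 4 - 0 = 4 + 0 = 4$)
$\left(-247 + T{\left(11 \right)}\right) \left(211 + 360\right) = \left(-247 + 4\right) \left(211 + 360\right) = \left(-243\right) 571 = -138753$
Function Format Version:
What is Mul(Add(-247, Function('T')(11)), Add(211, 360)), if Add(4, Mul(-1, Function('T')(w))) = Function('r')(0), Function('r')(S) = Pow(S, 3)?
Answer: -138753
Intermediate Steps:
Function('T')(w) = 4 (Function('T')(w) = Add(4, Mul(-1, Pow(0, 3))) = Add(4, Mul(-1, 0)) = Add(4, 0) = 4)
Mul(Add(-247, Function('T')(11)), Add(211, 360)) = Mul(Add(-247, 4), Add(211, 360)) = Mul(-243, 571) = -138753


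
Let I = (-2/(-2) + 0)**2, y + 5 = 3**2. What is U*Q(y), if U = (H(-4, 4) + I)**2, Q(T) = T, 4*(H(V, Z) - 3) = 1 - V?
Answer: 441/4 ≈ 110.25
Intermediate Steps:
y = 4 (y = -5 + 3**2 = -5 + 9 = 4)
H(V, Z) = 13/4 - V/4 (H(V, Z) = 3 + (1 - V)/4 = 3 + (1/4 - V/4) = 13/4 - V/4)
I = 1 (I = (-2*(-1/2) + 0)**2 = (1 + 0)**2 = 1**2 = 1)
U = 441/16 (U = ((13/4 - 1/4*(-4)) + 1)**2 = ((13/4 + 1) + 1)**2 = (17/4 + 1)**2 = (21/4)**2 = 441/16 ≈ 27.563)
U*Q(y) = (441/16)*4 = 441/4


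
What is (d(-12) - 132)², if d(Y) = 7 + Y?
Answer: 18769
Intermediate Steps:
(d(-12) - 132)² = ((7 - 12) - 132)² = (-5 - 132)² = (-137)² = 18769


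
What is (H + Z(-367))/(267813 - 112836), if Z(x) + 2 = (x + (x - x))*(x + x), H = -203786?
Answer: 65590/154977 ≈ 0.42322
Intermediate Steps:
Z(x) = -2 + 2*x**2 (Z(x) = -2 + (x + (x - x))*(x + x) = -2 + (x + 0)*(2*x) = -2 + x*(2*x) = -2 + 2*x**2)
(H + Z(-367))/(267813 - 112836) = (-203786 + (-2 + 2*(-367)**2))/(267813 - 112836) = (-203786 + (-2 + 2*134689))/154977 = (-203786 + (-2 + 269378))*(1/154977) = (-203786 + 269376)*(1/154977) = 65590*(1/154977) = 65590/154977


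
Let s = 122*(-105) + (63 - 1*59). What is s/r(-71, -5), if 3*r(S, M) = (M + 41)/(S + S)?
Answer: 454613/3 ≈ 1.5154e+5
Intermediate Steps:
r(S, M) = (41 + M)/(6*S) (r(S, M) = ((M + 41)/(S + S))/3 = ((41 + M)/((2*S)))/3 = ((41 + M)*(1/(2*S)))/3 = ((41 + M)/(2*S))/3 = (41 + M)/(6*S))
s = -12806 (s = -12810 + (63 - 59) = -12810 + 4 = -12806)
s/r(-71, -5) = -12806*(-426/(41 - 5)) = -12806/((⅙)*(-1/71)*36) = -12806/(-6/71) = -12806*(-71/6) = 454613/3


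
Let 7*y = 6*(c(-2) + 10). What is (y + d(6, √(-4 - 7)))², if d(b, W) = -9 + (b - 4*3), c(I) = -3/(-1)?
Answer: 729/49 ≈ 14.878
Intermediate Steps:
c(I) = 3 (c(I) = -3*(-1) = 3)
d(b, W) = -21 + b (d(b, W) = -9 + (b - 12) = -9 + (-12 + b) = -21 + b)
y = 78/7 (y = (6*(3 + 10))/7 = (6*13)/7 = (⅐)*78 = 78/7 ≈ 11.143)
(y + d(6, √(-4 - 7)))² = (78/7 + (-21 + 6))² = (78/7 - 15)² = (-27/7)² = 729/49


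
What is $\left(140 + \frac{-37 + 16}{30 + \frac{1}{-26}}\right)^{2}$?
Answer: $\frac{11775288196}{606841} \approx 19404.0$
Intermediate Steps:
$\left(140 + \frac{-37 + 16}{30 + \frac{1}{-26}}\right)^{2} = \left(140 - \frac{21}{30 - \frac{1}{26}}\right)^{2} = \left(140 - \frac{21}{\frac{779}{26}}\right)^{2} = \left(140 - \frac{546}{779}\right)^{2} = \left(\frac{108514}{779}\right)^{2} = \frac{11775288196}{606841}$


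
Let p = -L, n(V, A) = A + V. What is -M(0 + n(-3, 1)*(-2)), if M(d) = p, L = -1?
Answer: -1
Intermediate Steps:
p = 1 (p = -1*(-1) = 1)
M(d) = 1
-M(0 + n(-3, 1)*(-2)) = -1*1 = -1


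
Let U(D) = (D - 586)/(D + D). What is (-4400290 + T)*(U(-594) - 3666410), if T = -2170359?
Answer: 7154933942085275/297 ≈ 2.4091e+13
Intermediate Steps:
U(D) = (-586 + D)/(2*D) (U(D) = (-586 + D)/((2*D)) = (-586 + D)*(1/(2*D)) = (-586 + D)/(2*D))
(-4400290 + T)*(U(-594) - 3666410) = (-4400290 - 2170359)*((½)*(-586 - 594)/(-594) - 3666410) = -6570649*((½)*(-1/594)*(-1180) - 3666410) = -6570649*(295/297 - 3666410) = -6570649*(-1088923475/297) = 7154933942085275/297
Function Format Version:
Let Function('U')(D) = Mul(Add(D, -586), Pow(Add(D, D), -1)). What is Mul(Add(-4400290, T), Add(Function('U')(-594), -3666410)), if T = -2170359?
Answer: Rational(7154933942085275, 297) ≈ 2.4091e+13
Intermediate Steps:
Function('U')(D) = Mul(Rational(1, 2), Pow(D, -1), Add(-586, D)) (Function('U')(D) = Mul(Add(-586, D), Pow(Mul(2, D), -1)) = Mul(Add(-586, D), Mul(Rational(1, 2), Pow(D, -1))) = Mul(Rational(1, 2), Pow(D, -1), Add(-586, D)))
Mul(Add(-4400290, T), Add(Function('U')(-594), -3666410)) = Mul(Add(-4400290, -2170359), Add(Mul(Rational(1, 2), Pow(-594, -1), Add(-586, -594)), -3666410)) = Mul(-6570649, Add(Mul(Rational(1, 2), Rational(-1, 594), -1180), -3666410)) = Mul(-6570649, Add(Rational(295, 297), -3666410)) = Mul(-6570649, Rational(-1088923475, 297)) = Rational(7154933942085275, 297)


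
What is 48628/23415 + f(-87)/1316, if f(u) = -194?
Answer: 4246567/2201010 ≈ 1.9294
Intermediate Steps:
48628/23415 + f(-87)/1316 = 48628/23415 - 194/1316 = 48628*(1/23415) - 194*1/1316 = 48628/23415 - 97/658 = 4246567/2201010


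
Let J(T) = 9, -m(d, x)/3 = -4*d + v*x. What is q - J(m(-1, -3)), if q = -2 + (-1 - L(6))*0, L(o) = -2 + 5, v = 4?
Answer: -11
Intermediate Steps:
L(o) = 3
m(d, x) = -12*x + 12*d (m(d, x) = -3*(-4*d + 4*x) = -12*x + 12*d)
q = -2 (q = -2 + (-1 - 1*3)*0 = -2 + (-1 - 3)*0 = -2 - 4*0 = -2 + 0 = -2)
q - J(m(-1, -3)) = -2 - 1*9 = -2 - 9 = -11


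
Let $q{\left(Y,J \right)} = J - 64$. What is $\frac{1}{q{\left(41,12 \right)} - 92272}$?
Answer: $- \frac{1}{92324} \approx -1.0831 \cdot 10^{-5}$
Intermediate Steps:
$q{\left(Y,J \right)} = -64 + J$
$\frac{1}{q{\left(41,12 \right)} - 92272} = \frac{1}{\left(-64 + 12\right) - 92272} = \frac{1}{-52 - 92272} = \frac{1}{-92324} = - \frac{1}{92324}$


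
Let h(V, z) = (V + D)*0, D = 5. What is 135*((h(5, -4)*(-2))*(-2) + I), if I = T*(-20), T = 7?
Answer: -18900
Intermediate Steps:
h(V, z) = 0 (h(V, z) = (V + 5)*0 = (5 + V)*0 = 0)
I = -140 (I = 7*(-20) = -140)
135*((h(5, -4)*(-2))*(-2) + I) = 135*((0*(-2))*(-2) - 140) = 135*(0*(-2) - 140) = 135*(0 - 140) = 135*(-140) = -18900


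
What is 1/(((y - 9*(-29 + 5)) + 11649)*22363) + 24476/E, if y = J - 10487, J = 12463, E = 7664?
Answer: 1893991327593/593052358228 ≈ 3.1936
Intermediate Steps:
y = 1976 (y = 12463 - 10487 = 1976)
1/(((y - 9*(-29 + 5)) + 11649)*22363) + 24476/E = 1/(((1976 - 9*(-29 + 5)) + 11649)*22363) + 24476/7664 = (1/22363)/((1976 - 9*(-24)) + 11649) + 24476*(1/7664) = (1/22363)/((1976 - 1*(-216)) + 11649) + 6119/1916 = (1/22363)/((1976 + 216) + 11649) + 6119/1916 = (1/22363)/(2192 + 11649) + 6119/1916 = (1/22363)/13841 + 6119/1916 = (1/13841)*(1/22363) + 6119/1916 = 1/309526283 + 6119/1916 = 1893991327593/593052358228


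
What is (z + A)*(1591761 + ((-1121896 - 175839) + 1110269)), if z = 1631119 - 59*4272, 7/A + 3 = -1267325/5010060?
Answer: 901773308277878095/465643 ≈ 1.9366e+12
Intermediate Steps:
A = -1002012/465643 (A = 7/(-3 - 1267325/5010060) = 7/(-3 - 1267325*1/5010060) = 7/(-3 - 253465/1002012) = 7/(-3259501/1002012) = 7*(-1002012/3259501) = -1002012/465643 ≈ -2.1519)
z = 1379071 (z = 1631119 - 252048 = 1379071)
(z + A)*(1591761 + ((-1121896 - 175839) + 1110269)) = (1379071 - 1002012/465643)*(1591761 + ((-1121896 - 175839) + 1110269)) = 642153755641*(1591761 + (-1297735 + 1110269))/465643 = 642153755641*(1591761 - 187466)/465643 = (642153755641/465643)*1404295 = 901773308277878095/465643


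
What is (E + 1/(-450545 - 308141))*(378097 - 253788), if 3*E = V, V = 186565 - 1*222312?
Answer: -3371353118449505/2276058 ≈ -1.4812e+9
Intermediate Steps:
V = -35747 (V = 186565 - 222312 = -35747)
E = -35747/3 (E = (⅓)*(-35747) = -35747/3 ≈ -11916.)
(E + 1/(-450545 - 308141))*(378097 - 253788) = (-35747/3 + 1/(-450545 - 308141))*(378097 - 253788) = (-35747/3 + 1/(-758686))*124309 = (-35747/3 - 1/758686)*124309 = -27120748445/2276058*124309 = -3371353118449505/2276058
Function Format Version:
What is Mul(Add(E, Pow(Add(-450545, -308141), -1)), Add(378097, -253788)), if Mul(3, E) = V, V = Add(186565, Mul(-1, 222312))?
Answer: Rational(-3371353118449505, 2276058) ≈ -1.4812e+9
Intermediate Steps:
V = -35747 (V = Add(186565, -222312) = -35747)
E = Rational(-35747, 3) (E = Mul(Rational(1, 3), -35747) = Rational(-35747, 3) ≈ -11916.)
Mul(Add(E, Pow(Add(-450545, -308141), -1)), Add(378097, -253788)) = Mul(Add(Rational(-35747, 3), Pow(Add(-450545, -308141), -1)), Add(378097, -253788)) = Mul(Add(Rational(-35747, 3), Pow(-758686, -1)), 124309) = Mul(Add(Rational(-35747, 3), Rational(-1, 758686)), 124309) = Mul(Rational(-27120748445, 2276058), 124309) = Rational(-3371353118449505, 2276058)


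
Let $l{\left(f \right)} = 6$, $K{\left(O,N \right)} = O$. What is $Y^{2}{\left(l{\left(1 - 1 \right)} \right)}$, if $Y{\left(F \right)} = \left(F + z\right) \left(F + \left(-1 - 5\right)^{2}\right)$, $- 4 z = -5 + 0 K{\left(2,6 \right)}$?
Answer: $\frac{370881}{4} \approx 92720.0$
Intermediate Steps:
$z = \frac{5}{4}$ ($z = - \frac{-5 + 0 \cdot 2}{4} = - \frac{-5 + 0}{4} = \left(- \frac{1}{4}\right) \left(-5\right) = \frac{5}{4} \approx 1.25$)
$Y{\left(F \right)} = \left(36 + F\right) \left(\frac{5}{4} + F\right)$ ($Y{\left(F \right)} = \left(F + \frac{5}{4}\right) \left(F + \left(-1 - 5\right)^{2}\right) = \left(\frac{5}{4} + F\right) \left(F + \left(-6\right)^{2}\right) = \left(\frac{5}{4} + F\right) \left(F + 36\right) = \left(\frac{5}{4} + F\right) \left(36 + F\right) = \left(36 + F\right) \left(\frac{5}{4} + F\right)$)
$Y^{2}{\left(l{\left(1 - 1 \right)} \right)} = \left(45 + 6^{2} + \frac{149}{4} \cdot 6\right)^{2} = \left(45 + 36 + \frac{447}{2}\right)^{2} = \left(\frac{609}{2}\right)^{2} = \frac{370881}{4}$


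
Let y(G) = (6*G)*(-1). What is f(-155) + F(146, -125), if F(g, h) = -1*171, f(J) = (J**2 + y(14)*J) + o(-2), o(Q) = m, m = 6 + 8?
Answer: 36888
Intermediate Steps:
m = 14
y(G) = -6*G
o(Q) = 14
f(J) = 14 + J**2 - 84*J (f(J) = (J**2 + (-6*14)*J) + 14 = (J**2 - 84*J) + 14 = 14 + J**2 - 84*J)
F(g, h) = -171
f(-155) + F(146, -125) = (14 + (-155)**2 - 84*(-155)) - 171 = (14 + 24025 + 13020) - 171 = 37059 - 171 = 36888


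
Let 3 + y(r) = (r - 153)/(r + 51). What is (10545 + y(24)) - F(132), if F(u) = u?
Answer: 260207/25 ≈ 10408.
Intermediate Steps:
y(r) = -3 + (-153 + r)/(51 + r) (y(r) = -3 + (r - 153)/(r + 51) = -3 + (-153 + r)/(51 + r))
(10545 + y(24)) - F(132) = (10545 + 2*(-153 - 1*24)/(51 + 24)) - 1*132 = (10545 + 2*(-153 - 24)/75) - 132 = (10545 + 2*(1/75)*(-177)) - 132 = (10545 - 118/25) - 132 = 263507/25 - 132 = 260207/25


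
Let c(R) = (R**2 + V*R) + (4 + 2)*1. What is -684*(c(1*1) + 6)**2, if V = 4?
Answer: -197676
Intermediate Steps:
c(R) = 6 + R**2 + 4*R (c(R) = (R**2 + 4*R) + (4 + 2)*1 = (R**2 + 4*R) + 6*1 = (R**2 + 4*R) + 6 = 6 + R**2 + 4*R)
-684*(c(1*1) + 6)**2 = -684*((6 + (1*1)**2 + 4*(1*1)) + 6)**2 = -684*((6 + 1**2 + 4*1) + 6)**2 = -684*((6 + 1 + 4) + 6)**2 = -684*(11 + 6)**2 = -684*17**2 = -684*289 = -197676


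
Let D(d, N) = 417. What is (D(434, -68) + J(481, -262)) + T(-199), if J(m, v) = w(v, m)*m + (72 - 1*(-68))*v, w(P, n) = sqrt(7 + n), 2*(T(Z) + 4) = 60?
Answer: -36237 + 962*sqrt(122) ≈ -25611.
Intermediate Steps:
T(Z) = 26 (T(Z) = -4 + (1/2)*60 = -4 + 30 = 26)
J(m, v) = 140*v + m*sqrt(7 + m) (J(m, v) = sqrt(7 + m)*m + (72 - 1*(-68))*v = m*sqrt(7 + m) + (72 + 68)*v = m*sqrt(7 + m) + 140*v = 140*v + m*sqrt(7 + m))
(D(434, -68) + J(481, -262)) + T(-199) = (417 + (140*(-262) + 481*sqrt(7 + 481))) + 26 = (417 + (-36680 + 481*sqrt(488))) + 26 = (417 + (-36680 + 481*(2*sqrt(122)))) + 26 = (417 + (-36680 + 962*sqrt(122))) + 26 = (-36263 + 962*sqrt(122)) + 26 = -36237 + 962*sqrt(122)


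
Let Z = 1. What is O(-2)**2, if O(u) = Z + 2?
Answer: 9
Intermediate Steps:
O(u) = 3 (O(u) = 1 + 2 = 3)
O(-2)**2 = 3**2 = 9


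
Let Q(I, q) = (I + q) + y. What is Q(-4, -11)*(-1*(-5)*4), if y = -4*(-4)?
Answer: 20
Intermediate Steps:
y = 16
Q(I, q) = 16 + I + q (Q(I, q) = (I + q) + 16 = 16 + I + q)
Q(-4, -11)*(-1*(-5)*4) = (16 - 4 - 11)*(-1*(-5)*4) = 1*(5*4) = 1*20 = 20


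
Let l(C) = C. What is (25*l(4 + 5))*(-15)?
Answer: -3375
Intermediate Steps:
(25*l(4 + 5))*(-15) = (25*(4 + 5))*(-15) = (25*9)*(-15) = 225*(-15) = -3375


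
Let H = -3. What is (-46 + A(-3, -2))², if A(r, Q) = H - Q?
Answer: 2209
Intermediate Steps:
A(r, Q) = -3 - Q
(-46 + A(-3, -2))² = (-46 + (-3 - 1*(-2)))² = (-46 + (-3 + 2))² = (-46 - 1)² = (-47)² = 2209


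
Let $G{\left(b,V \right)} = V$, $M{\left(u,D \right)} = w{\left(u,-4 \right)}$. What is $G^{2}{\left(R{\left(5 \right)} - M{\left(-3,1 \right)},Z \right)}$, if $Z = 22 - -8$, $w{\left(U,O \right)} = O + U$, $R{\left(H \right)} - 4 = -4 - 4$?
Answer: $900$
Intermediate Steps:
$R{\left(H \right)} = -4$ ($R{\left(H \right)} = 4 - 8 = -4$)
$M{\left(u,D \right)} = -4 + u$
$Z = 30$ ($Z = 22 + 8 = 30$)
$G^{2}{\left(R{\left(5 \right)} - M{\left(-3,1 \right)},Z \right)} = 30^{2} = 900$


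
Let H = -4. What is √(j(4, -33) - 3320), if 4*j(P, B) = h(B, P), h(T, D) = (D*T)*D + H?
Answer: I*√3453 ≈ 58.762*I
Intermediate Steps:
h(T, D) = -4 + T*D² (h(T, D) = (D*T)*D - 4 = T*D² - 4 = -4 + T*D²)
j(P, B) = -1 + B*P²/4 (j(P, B) = (-4 + B*P²)/4 = -1 + B*P²/4)
√(j(4, -33) - 3320) = √((-1 + (¼)*(-33)*4²) - 3320) = √((-1 + (¼)*(-33)*16) - 3320) = √((-1 - 132) - 3320) = √(-133 - 3320) = √(-3453) = I*√3453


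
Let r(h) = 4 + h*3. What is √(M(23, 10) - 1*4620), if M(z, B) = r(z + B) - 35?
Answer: 2*I*√1138 ≈ 67.469*I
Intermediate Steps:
r(h) = 4 + 3*h
M(z, B) = -31 + 3*B + 3*z (M(z, B) = (4 + 3*(z + B)) - 35 = (4 + 3*(B + z)) - 35 = (4 + (3*B + 3*z)) - 35 = (4 + 3*B + 3*z) - 35 = -31 + 3*B + 3*z)
√(M(23, 10) - 1*4620) = √((-31 + 3*10 + 3*23) - 1*4620) = √((-31 + 30 + 69) - 4620) = √(68 - 4620) = √(-4552) = 2*I*√1138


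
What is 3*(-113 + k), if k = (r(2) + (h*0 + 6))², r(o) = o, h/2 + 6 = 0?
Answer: -147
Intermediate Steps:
h = -12 (h = -12 + 2*0 = -12 + 0 = -12)
k = 64 (k = (2 + (-12*0 + 6))² = (2 + (0 + 6))² = (2 + 6)² = 8² = 64)
3*(-113 + k) = 3*(-113 + 64) = 3*(-49) = -147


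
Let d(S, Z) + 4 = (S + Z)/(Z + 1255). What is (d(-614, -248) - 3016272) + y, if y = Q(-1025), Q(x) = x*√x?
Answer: -3037390794/1007 - 5125*I*√41 ≈ -3.0163e+6 - 32816.0*I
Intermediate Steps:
Q(x) = x^(3/2)
y = -5125*I*√41 (y = (-1025)^(3/2) = -5125*I*√41 ≈ -32816.0*I)
d(S, Z) = -4 + (S + Z)/(1255 + Z) (d(S, Z) = -4 + (S + Z)/(Z + 1255) = -4 + (S + Z)/(1255 + Z))
(d(-614, -248) - 3016272) + y = ((-5020 - 614 - 3*(-248))/(1255 - 248) - 3016272) - 5125*I*√41 = ((-5020 - 614 + 744)/1007 - 3016272) - 5125*I*√41 = ((1/1007)*(-4890) - 3016272) - 5125*I*√41 = (-4890/1007 - 3016272) - 5125*I*√41 = -3037390794/1007 - 5125*I*√41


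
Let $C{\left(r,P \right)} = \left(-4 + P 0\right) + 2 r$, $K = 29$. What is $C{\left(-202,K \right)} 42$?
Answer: $-17136$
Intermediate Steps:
$C{\left(r,P \right)} = -4 + 2 r$ ($C{\left(r,P \right)} = \left(-4 + 0\right) + 2 r = -4 + 2 r$)
$C{\left(-202,K \right)} 42 = \left(-4 + 2 \left(-202\right)\right) 42 = \left(-4 - 404\right) 42 = \left(-408\right) 42 = -17136$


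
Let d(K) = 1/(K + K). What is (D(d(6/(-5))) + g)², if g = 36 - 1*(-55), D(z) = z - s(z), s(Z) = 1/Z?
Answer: 31125241/3600 ≈ 8645.9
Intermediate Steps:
d(K) = 1/(2*K)
D(z) = z - 1/z
g = 91 (g = 36 + 55 = 91)
(D(d(6/(-5))) + g)² = ((1/(2*((6/(-5)))) - 1/(1/(2*((6/(-5)))))) + 91)² = ((1/(2*((6*(-⅕)))) - 1/(1/(2*((6*(-⅕)))))) + 91)² = ((1/(2*(-6/5)) - 1/(1/(2*(-6/5)))) + 91)² = (((½)*(-⅚) - 1/((½)*(-⅚))) + 91)² = ((-5/12 - 1/(-5/12)) + 91)² = ((-5/12 - 1*(-12/5)) + 91)² = ((-5/12 + 12/5) + 91)² = (119/60 + 91)² = (5579/60)² = 31125241/3600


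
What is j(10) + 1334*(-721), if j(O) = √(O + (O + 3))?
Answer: -961814 + √23 ≈ -9.6181e+5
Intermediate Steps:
j(O) = √(3 + 2*O) (j(O) = √(O + (3 + O)) = √(3 + 2*O))
j(10) + 1334*(-721) = √(3 + 2*10) + 1334*(-721) = √(3 + 20) - 961814 = √23 - 961814 = -961814 + √23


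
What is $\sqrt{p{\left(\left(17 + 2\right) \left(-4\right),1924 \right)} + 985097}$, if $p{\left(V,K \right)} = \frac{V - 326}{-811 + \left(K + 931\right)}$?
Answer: $\frac{\sqrt{1028917849526}}{1022} \approx 992.52$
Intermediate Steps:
$p{\left(V,K \right)} = \frac{-326 + V}{120 + K}$ ($p{\left(V,K \right)} = \frac{-326 + V}{-811 + \left(931 + K\right)} = \frac{-326 + V}{120 + K}$)
$\sqrt{p{\left(\left(17 + 2\right) \left(-4\right),1924 \right)} + 985097} = \sqrt{\frac{-326 + \left(17 + 2\right) \left(-4\right)}{120 + 1924} + 985097} = \sqrt{\frac{-326 + 19 \left(-4\right)}{2044} + 985097} = \sqrt{\frac{-326 - 76}{2044} + 985097} = \sqrt{\frac{1}{2044} \left(-402\right) + 985097} = \sqrt{- \frac{201}{1022} + 985097} = \sqrt{\frac{1006768933}{1022}} = \frac{\sqrt{1028917849526}}{1022}$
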